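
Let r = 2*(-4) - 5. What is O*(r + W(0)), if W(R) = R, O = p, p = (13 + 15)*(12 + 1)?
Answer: -4732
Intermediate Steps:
r = -13 (r = -8 - 5 = -13)
p = 364 (p = 28*13 = 364)
O = 364
O*(r + W(0)) = 364*(-13 + 0) = 364*(-13) = -4732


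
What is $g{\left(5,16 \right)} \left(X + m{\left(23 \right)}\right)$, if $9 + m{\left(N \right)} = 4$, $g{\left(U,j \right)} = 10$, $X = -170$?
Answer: $-1750$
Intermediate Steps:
$m{\left(N \right)} = -5$ ($m{\left(N \right)} = -9 + 4 = -5$)
$g{\left(5,16 \right)} \left(X + m{\left(23 \right)}\right) = 10 \left(-170 - 5\right) = 10 \left(-175\right) = -1750$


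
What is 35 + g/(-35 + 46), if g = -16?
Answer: 369/11 ≈ 33.545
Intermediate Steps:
35 + g/(-35 + 46) = 35 - 16/(-35 + 46) = 35 - 16/11 = 369/11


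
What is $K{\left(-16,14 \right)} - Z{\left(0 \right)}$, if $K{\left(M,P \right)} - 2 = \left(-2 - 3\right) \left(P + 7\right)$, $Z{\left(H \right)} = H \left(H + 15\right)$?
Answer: $-103$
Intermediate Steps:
$Z{\left(H \right)} = H \left(15 + H\right)$
$K{\left(M,P \right)} = -33 - 5 P$ ($K{\left(M,P \right)} = 2 + \left(-2 - 3\right) \left(P + 7\right) = 2 - 5 \left(7 + P\right) = 2 - \left(35 + 5 P\right) = -33 - 5 P$)
$K{\left(-16,14 \right)} - Z{\left(0 \right)} = \left(-33 - 70\right) - 0 \left(15 + 0\right) = \left(-33 - 70\right) - 0 \cdot 15 = -103 - 0 = -103 + 0 = -103$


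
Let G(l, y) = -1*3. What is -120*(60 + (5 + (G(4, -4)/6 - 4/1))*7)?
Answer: -7620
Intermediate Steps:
G(l, y) = -3
-120*(60 + (5 + (G(4, -4)/6 - 4/1))*7) = -120*(60 + (5 + (-3/6 - 4/1))*7) = -120*(60 + (5 + (-3*⅙ - 4*1))*7) = -120*(60 + (5 + (-½ - 4))*7) = -120*(60 + (5 - 9/2)*7) = -120*(60 + (½)*7) = -120*(60 + 7/2) = -120*127/2 = -7620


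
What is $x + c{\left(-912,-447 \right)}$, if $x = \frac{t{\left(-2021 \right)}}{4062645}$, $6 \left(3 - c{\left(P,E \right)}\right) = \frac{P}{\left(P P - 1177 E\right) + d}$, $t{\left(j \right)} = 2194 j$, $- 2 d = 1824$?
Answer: $\frac{3507408986617}{1837603398465} \approx 1.9087$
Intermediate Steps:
$d = -912$ ($d = \left(- \frac{1}{2}\right) 1824 = -912$)
$c{\left(P,E \right)} = 3 - \frac{P}{6 \left(-912 + P^{2} - 1177 E\right)}$ ($c{\left(P,E \right)} = 3 - \frac{P \frac{1}{\left(P P - 1177 E\right) - 912}}{6} = 3 - \frac{P \frac{1}{\left(P^{2} - 1177 E\right) - 912}}{6} = 3 - \frac{P \frac{1}{-912 + P^{2} - 1177 E}}{6} = 3 - \frac{P}{6 \left(-912 + P^{2} - 1177 E\right)}$)
$x = - \frac{4434074}{4062645}$ ($x = \frac{2194 \left(-2021\right)}{4062645} = \left(-4434074\right) \frac{1}{4062645} = - \frac{4434074}{4062645} \approx -1.0914$)
$x + c{\left(-912,-447 \right)} = - \frac{4434074}{4062645} + \frac{16416 - 912 - 18 \left(-912\right)^{2} + 21186 \left(-447\right)}{6 \left(912 - \left(-912\right)^{2} + 1177 \left(-447\right)\right)} = - \frac{4434074}{4062645} + \frac{16416 - 912 - 14971392 - 9470142}{6 \left(912 - 831744 - 526119\right)} = - \frac{4434074}{4062645} + \frac{1}{6} \frac{1}{-1356951} \left(-24426030\right) = - \frac{4434074}{4062645} + \frac{1}{6} \left(- \frac{1}{1356951}\right) \left(-24426030\right) = - \frac{4434074}{4062645} + \frac{4071005}{1356951} = \frac{3507408986617}{1837603398465}$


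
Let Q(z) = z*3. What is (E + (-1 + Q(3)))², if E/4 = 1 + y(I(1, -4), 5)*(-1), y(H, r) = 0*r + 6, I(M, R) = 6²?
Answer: 144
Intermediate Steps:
Q(z) = 3*z
I(M, R) = 36
y(H, r) = 6 (y(H, r) = 0 + 6 = 6)
E = -20 (E = 4*(1 + 6*(-1)) = 4*(1 - 6) = 4*(-5) = -20)
(E + (-1 + Q(3)))² = (-20 + (-1 + 3*3))² = (-20 + (-1 + 9))² = (-20 + 8)² = (-12)² = 144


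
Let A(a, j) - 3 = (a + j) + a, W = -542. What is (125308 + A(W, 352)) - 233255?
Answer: -108676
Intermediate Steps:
A(a, j) = 3 + j + 2*a (A(a, j) = 3 + ((a + j) + a) = 3 + (j + 2*a) = 3 + j + 2*a)
(125308 + A(W, 352)) - 233255 = (125308 + (3 + 352 + 2*(-542))) - 233255 = (125308 + (3 + 352 - 1084)) - 233255 = (125308 - 729) - 233255 = 124579 - 233255 = -108676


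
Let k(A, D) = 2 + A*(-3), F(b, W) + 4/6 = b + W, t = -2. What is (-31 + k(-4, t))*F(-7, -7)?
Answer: 748/3 ≈ 249.33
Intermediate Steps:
F(b, W) = -⅔ + W + b (F(b, W) = -⅔ + (b + W) = -⅔ + (W + b) = -⅔ + W + b)
k(A, D) = 2 - 3*A
(-31 + k(-4, t))*F(-7, -7) = (-31 + (2 - 3*(-4)))*(-⅔ - 7 - 7) = (-31 + (2 + 12))*(-44/3) = (-31 + 14)*(-44/3) = -17*(-44/3) = 748/3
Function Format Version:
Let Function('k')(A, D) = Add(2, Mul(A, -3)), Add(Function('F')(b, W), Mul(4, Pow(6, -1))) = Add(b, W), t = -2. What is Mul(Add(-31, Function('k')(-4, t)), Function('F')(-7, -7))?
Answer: Rational(748, 3) ≈ 249.33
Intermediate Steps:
Function('F')(b, W) = Add(Rational(-2, 3), W, b) (Function('F')(b, W) = Add(Rational(-2, 3), Add(b, W)) = Add(Rational(-2, 3), Add(W, b)) = Add(Rational(-2, 3), W, b))
Function('k')(A, D) = Add(2, Mul(-3, A))
Mul(Add(-31, Function('k')(-4, t)), Function('F')(-7, -7)) = Mul(Add(-31, Add(2, Mul(-3, -4))), Add(Rational(-2, 3), -7, -7)) = Mul(Add(-31, Add(2, 12)), Rational(-44, 3)) = Mul(Add(-31, 14), Rational(-44, 3)) = Mul(-17, Rational(-44, 3)) = Rational(748, 3)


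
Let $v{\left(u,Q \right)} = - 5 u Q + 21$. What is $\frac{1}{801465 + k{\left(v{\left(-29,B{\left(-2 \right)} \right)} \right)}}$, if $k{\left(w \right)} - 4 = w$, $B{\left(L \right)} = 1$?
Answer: $\frac{1}{801635} \approx 1.2475 \cdot 10^{-6}$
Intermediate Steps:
$v{\left(u,Q \right)} = 21 - 5 Q u$ ($v{\left(u,Q \right)} = - 5 Q u + 21 = 21 - 5 Q u$)
$k{\left(w \right)} = 4 + w$
$\frac{1}{801465 + k{\left(v{\left(-29,B{\left(-2 \right)} \right)} \right)}} = \frac{1}{801465 + \left(4 - \left(-21 + 5 \left(-29\right)\right)\right)} = \frac{1}{801465 + \left(4 + \left(21 + 145\right)\right)} = \frac{1}{801465 + \left(4 + 166\right)} = \frac{1}{801465 + 170} = \frac{1}{801635}$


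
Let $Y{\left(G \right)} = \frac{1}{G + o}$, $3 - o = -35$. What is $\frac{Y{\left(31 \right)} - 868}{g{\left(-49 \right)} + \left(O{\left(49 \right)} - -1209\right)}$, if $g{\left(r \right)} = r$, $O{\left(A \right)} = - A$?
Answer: $- \frac{59891}{76659} \approx -0.78127$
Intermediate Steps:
$o = 38$ ($o = 3 - -35 = 3 + 35 = 38$)
$Y{\left(G \right)} = \frac{1}{38 + G}$ ($Y{\left(G \right)} = \frac{1}{G + 38} = \frac{1}{38 + G}$)
$\frac{Y{\left(31 \right)} - 868}{g{\left(-49 \right)} + \left(O{\left(49 \right)} - -1209\right)} = \frac{\frac{1}{38 + 31} - 868}{-49 - -1160} = \frac{\frac{1}{69} - 868}{-49 + \left(-49 + 1209\right)} = \frac{\frac{1}{69} - 868}{-49 + 1160} = - \frac{59891}{69 \cdot 1111} = \left(- \frac{59891}{69}\right) \frac{1}{1111} = - \frac{59891}{76659}$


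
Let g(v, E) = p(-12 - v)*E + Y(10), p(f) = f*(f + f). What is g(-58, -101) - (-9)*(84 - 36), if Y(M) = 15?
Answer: -426985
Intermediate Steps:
p(f) = 2*f**2 (p(f) = f*(2*f) = 2*f**2)
g(v, E) = 15 + 2*E*(-12 - v)**2 (g(v, E) = (2*(-12 - v)**2)*E + 15 = 2*E*(-12 - v)**2 + 15 = 15 + 2*E*(-12 - v)**2)
g(-58, -101) - (-9)*(84 - 36) = (15 + 2*(-101)*(12 - 58)**2) - (-9)*(84 - 36) = (15 + 2*(-101)*(-46)**2) - (-9)*48 = (15 + 2*(-101)*2116) - 1*(-432) = (15 - 427432) + 432 = -427417 + 432 = -426985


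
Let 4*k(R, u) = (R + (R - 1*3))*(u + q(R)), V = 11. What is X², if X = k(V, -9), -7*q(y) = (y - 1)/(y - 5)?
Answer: 3396649/1764 ≈ 1925.5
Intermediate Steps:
q(y) = -(-1 + y)/(7*(-5 + y)) (q(y) = -(y - 1)/(7*(y - 5)) = -(-1 + y)/(7*(-5 + y)))
k(R, u) = (-3 + 2*R)*(u + (1 - R)/(7*(-5 + R)))/4 (k(R, u) = ((R + (R - 1*3))*(u + (1 - R)/(7*(-5 + R))))/4 = ((R + (R - 3))*(u + (1 - R)/(7*(-5 + R))))/4 = ((R + (-3 + R))*(u + (1 - R)/(7*(-5 + R))))/4 = ((-3 + 2*R)*(u + (1 - R)/(7*(-5 + R))))/4 = (-3 + 2*R)*(u + (1 - R)/(7*(-5 + R)))/4)
X = -1843/42 (X = (-3 + 3*11 - 2*11*(-1 + 11) + 7*(-9)*(-5 + 11)*(-3 + 2*11))/(28*(-5 + 11)) = (1/28)*(-3 + 33 - 2*11*10 + 7*(-9)*6*(-3 + 22))/6 = (1/28)*(⅙)*(-3 + 33 - 220 + 7*(-9)*6*19) = (1/28)*(⅙)*(-3 + 33 - 220 - 7182) = (1/28)*(⅙)*(-7372) = -1843/42 ≈ -43.881)
X² = (-1843/42)² = 3396649/1764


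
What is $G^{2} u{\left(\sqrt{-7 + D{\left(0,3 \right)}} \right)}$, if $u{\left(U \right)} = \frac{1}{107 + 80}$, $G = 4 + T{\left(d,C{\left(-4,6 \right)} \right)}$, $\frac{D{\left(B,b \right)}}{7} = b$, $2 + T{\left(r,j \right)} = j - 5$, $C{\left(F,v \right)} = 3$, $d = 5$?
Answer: $0$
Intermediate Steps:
$T{\left(r,j \right)} = -7 + j$ ($T{\left(r,j \right)} = -2 + \left(j - 5\right) = -2 + \left(-5 + j\right) = -7 + j$)
$D{\left(B,b \right)} = 7 b$
$G = 0$ ($G = 4 + \left(-7 + 3\right) = 4 - 4 = 0$)
$u{\left(U \right)} = \frac{1}{187}$
$G^{2} u{\left(\sqrt{-7 + D{\left(0,3 \right)}} \right)} = 0^{2} \cdot \frac{1}{187} = 0 \cdot \frac{1}{187} = 0$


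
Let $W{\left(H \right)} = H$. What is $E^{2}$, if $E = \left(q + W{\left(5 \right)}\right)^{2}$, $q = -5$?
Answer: $0$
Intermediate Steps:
$E = 0$ ($E = \left(-5 + 5\right)^{2} = 0^{2} = 0$)
$E^{2} = 0^{2} = 0$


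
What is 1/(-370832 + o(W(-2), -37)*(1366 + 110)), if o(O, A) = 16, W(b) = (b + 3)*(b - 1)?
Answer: -1/347216 ≈ -2.8800e-6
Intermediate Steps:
W(b) = (-1 + b)*(3 + b) (W(b) = (3 + b)*(-1 + b) = (-1 + b)*(3 + b))
1/(-370832 + o(W(-2), -37)*(1366 + 110)) = 1/(-370832 + 16*(1366 + 110)) = 1/(-370832 + 16*1476) = 1/(-370832 + 23616) = 1/(-347216) = -1/347216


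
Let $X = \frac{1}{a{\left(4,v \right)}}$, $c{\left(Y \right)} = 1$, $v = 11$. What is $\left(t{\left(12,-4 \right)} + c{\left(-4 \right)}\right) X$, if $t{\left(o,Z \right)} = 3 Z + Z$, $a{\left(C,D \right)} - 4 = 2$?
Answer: $- \frac{5}{2} \approx -2.5$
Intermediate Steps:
$a{\left(C,D \right)} = 6$ ($a{\left(C,D \right)} = 4 + 2 = 6$)
$t{\left(o,Z \right)} = 4 Z$
$X = \frac{1}{6} \approx 0.16667$
$\left(t{\left(12,-4 \right)} + c{\left(-4 \right)}\right) X = \left(4 \left(-4\right) + 1\right) \frac{1}{6} = \left(-16 + 1\right) \frac{1}{6} = \left(-15\right) \frac{1}{6} = - \frac{5}{2}$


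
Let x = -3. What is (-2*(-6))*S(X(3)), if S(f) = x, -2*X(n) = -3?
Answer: -36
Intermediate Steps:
X(n) = 3/2 (X(n) = -1/2*(-3) = 3/2)
S(f) = -3
(-2*(-6))*S(X(3)) = -2*(-6)*(-3) = 12*(-3) = -36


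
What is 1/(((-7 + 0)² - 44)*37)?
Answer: 1/185 ≈ 0.0054054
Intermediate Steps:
1/(((-7 + 0)² - 44)*37) = 1/(((-7)² - 44)*37) = 1/((49 - 44)*37) = 1/(5*37) = 1/185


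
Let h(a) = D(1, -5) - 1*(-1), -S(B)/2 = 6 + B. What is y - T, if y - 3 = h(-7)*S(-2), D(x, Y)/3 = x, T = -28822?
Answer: 28793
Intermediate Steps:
D(x, Y) = 3*x
S(B) = -12 - 2*B (S(B) = -2*(6 + B) = -12 - 2*B)
h(a) = 4 (h(a) = 3*1 - 1*(-1) = 3 + 1 = 4)
y = -29 (y = 3 + 4*(-12 - 2*(-2)) = 3 + 4*(-12 + 4) = 3 + 4*(-8) = 3 - 32 = -29)
y - T = -29 - 1*(-28822) = -29 + 28822 = 28793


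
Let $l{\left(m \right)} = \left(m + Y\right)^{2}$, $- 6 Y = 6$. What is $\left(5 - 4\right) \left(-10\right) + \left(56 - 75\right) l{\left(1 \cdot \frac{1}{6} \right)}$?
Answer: $- \frac{835}{36} \approx -23.194$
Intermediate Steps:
$Y = -1$ ($Y = \left(- \frac{1}{6}\right) 6 = -1$)
$l{\left(m \right)} = \left(-1 + m\right)^{2}$ ($l{\left(m \right)} = \left(m - 1\right)^{2} = \left(-1 + m\right)^{2}$)
$\left(5 - 4\right) \left(-10\right) + \left(56 - 75\right) l{\left(1 \cdot \frac{1}{6} \right)} = \left(5 - 4\right) \left(-10\right) + \left(56 - 75\right) \left(-1 + 1 \cdot \frac{1}{6}\right)^{2} = 1 \left(-10\right) - 19 \left(-1 + 1 \cdot \frac{1}{6}\right)^{2} = -10 - 19 \left(-1 + \frac{1}{6}\right)^{2} = -10 - 19 \left(- \frac{5}{6}\right)^{2} = -10 - \frac{475}{36} = - \frac{835}{36}$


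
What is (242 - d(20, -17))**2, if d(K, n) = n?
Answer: 67081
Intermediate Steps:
(242 - d(20, -17))**2 = (242 - 1*(-17))**2 = (242 + 17)**2 = 259**2 = 67081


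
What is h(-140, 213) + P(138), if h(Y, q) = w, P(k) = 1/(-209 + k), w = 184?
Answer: 13063/71 ≈ 183.99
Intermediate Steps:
h(Y, q) = 184
h(-140, 213) + P(138) = 184 + 1/(-209 + 138) = 184 + 1/(-71) = 184 - 1/71 = 13063/71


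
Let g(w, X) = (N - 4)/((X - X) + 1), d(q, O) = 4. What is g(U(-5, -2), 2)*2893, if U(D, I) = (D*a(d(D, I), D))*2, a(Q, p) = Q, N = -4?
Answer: -23144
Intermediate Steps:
U(D, I) = 8*D (U(D, I) = (D*4)*2 = (4*D)*2 = 8*D)
g(w, X) = -8 (g(w, X) = (-4 - 4)/((X - X) + 1) = -8/(0 + 1) = -8/1 = -8*1 = -8)
g(U(-5, -2), 2)*2893 = -8*2893 = -23144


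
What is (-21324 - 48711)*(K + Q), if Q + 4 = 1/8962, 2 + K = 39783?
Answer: -24966180101625/8962 ≈ -2.7858e+9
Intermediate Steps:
K = 39781 (K = -2 + 39783 = 39781)
Q = -35847/8962 (Q = -4 + 1/8962 = -35847/8962 ≈ -3.9999)
(-21324 - 48711)*(K + Q) = (-21324 - 48711)*(39781 - 35847/8962) = -70035*356481475/8962 = -24966180101625/8962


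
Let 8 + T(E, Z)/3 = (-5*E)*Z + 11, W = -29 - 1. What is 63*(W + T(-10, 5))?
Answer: 45927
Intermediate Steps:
W = -30
T(E, Z) = 9 - 15*E*Z (T(E, Z) = -24 + 3*((-5*E)*Z + 11) = -24 + 3*(-5*E*Z + 11) = -24 + 3*(11 - 5*E*Z) = -24 + (33 - 15*E*Z) = 9 - 15*E*Z)
63*(W + T(-10, 5)) = 63*(-30 + (9 - 15*(-10)*5)) = 63*(-30 + (9 + 750)) = 63*(-30 + 759) = 63*729 = 45927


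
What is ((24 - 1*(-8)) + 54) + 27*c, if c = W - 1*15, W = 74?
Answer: 1679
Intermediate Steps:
c = 59 (c = 74 - 1*15 = 74 - 15 = 59)
((24 - 1*(-8)) + 54) + 27*c = ((24 - 1*(-8)) + 54) + 27*59 = ((24 + 8) + 54) + 1593 = (32 + 54) + 1593 = 86 + 1593 = 1679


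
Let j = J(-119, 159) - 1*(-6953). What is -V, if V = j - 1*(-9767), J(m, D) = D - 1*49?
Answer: -16830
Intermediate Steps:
J(m, D) = -49 + D (J(m, D) = D - 49 = -49 + D)
j = 7063 (j = (-49 + 159) - 1*(-6953) = 110 + 6953 = 7063)
V = 16830 (V = 7063 - 1*(-9767) = 7063 + 9767 = 16830)
-V = -1*16830 = -16830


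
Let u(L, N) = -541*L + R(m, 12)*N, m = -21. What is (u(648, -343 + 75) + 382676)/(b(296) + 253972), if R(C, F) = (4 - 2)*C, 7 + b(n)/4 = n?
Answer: 10841/63782 ≈ 0.16997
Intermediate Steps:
b(n) = -28 + 4*n
R(C, F) = 2*C
u(L, N) = -541*L - 42*N (u(L, N) = -541*L + (2*(-21))*N = -541*L - 42*N)
(u(648, -343 + 75) + 382676)/(b(296) + 253972) = ((-541*648 - 42*(-343 + 75)) + 382676)/((-28 + 4*296) + 253972) = ((-350568 - 42*(-268)) + 382676)/((-28 + 1184) + 253972) = ((-350568 + 11256) + 382676)/(1156 + 253972) = (-339312 + 382676)/255128 = 43364*(1/255128) = 10841/63782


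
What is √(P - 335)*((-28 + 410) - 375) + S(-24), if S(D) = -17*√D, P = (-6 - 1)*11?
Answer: I*(-34*√6 + 14*√103) ≈ 58.802*I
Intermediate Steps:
P = -77 (P = -7*11 = -77)
√(P - 335)*((-28 + 410) - 375) + S(-24) = √(-77 - 335)*((-28 + 410) - 375) - 34*I*√6 = √(-412)*(382 - 375) - 34*I*√6 = (2*I*√103)*7 - 34*I*√6 = 14*I*√103 - 34*I*√6 = -34*I*√6 + 14*I*√103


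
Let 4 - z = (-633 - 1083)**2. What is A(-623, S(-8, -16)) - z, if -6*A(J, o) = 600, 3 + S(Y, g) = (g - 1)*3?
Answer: 2944552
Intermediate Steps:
S(Y, g) = -6 + 3*g (S(Y, g) = -3 + (g - 1)*3 = -3 + (-1 + g)*3 = -3 + (-3 + 3*g) = -6 + 3*g)
A(J, o) = -100 (A(J, o) = -1/6*600 = -100)
z = -2944652 (z = 4 - (-633 - 1083)**2 = 4 - 1*(-1716)**2 = 4 - 1*2944656 = 4 - 2944656 = -2944652)
A(-623, S(-8, -16)) - z = -100 - 1*(-2944652) = -100 + 2944652 = 2944552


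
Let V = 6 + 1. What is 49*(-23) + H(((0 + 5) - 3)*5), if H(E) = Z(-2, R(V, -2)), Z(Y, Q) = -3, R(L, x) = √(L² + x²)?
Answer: -1130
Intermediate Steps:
V = 7
H(E) = -3
49*(-23) + H(((0 + 5) - 3)*5) = 49*(-23) - 3 = -1127 - 3 = -1130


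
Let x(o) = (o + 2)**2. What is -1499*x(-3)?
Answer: -1499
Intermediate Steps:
x(o) = (2 + o)**2
-1499*x(-3) = -1499*(2 - 3)**2 = -1499*(-1)**2 = -1499*1 = -1499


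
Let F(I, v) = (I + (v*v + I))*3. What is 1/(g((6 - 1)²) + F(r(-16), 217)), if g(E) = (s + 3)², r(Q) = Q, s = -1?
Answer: 1/141175 ≈ 7.0834e-6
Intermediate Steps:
F(I, v) = 3*v² + 6*I (F(I, v) = (I + (v² + I))*3 = (I + (I + v²))*3 = (v² + 2*I)*3 = 3*v² + 6*I)
g(E) = 4 (g(E) = (-1 + 3)² = 2² = 4)
1/(g((6 - 1)²) + F(r(-16), 217)) = 1/(4 + (3*217² + 6*(-16))) = 1/(4 + (3*47089 - 96)) = 1/(4 + (141267 - 96)) = 1/(4 + 141171) = 1/141175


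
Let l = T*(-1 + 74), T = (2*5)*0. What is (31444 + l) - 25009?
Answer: 6435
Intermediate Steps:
T = 0 (T = 10*0 = 0)
l = 0 (l = 0*(-1 + 74) = 0*73 = 0)
(31444 + l) - 25009 = (31444 + 0) - 25009 = 31444 - 25009 = 6435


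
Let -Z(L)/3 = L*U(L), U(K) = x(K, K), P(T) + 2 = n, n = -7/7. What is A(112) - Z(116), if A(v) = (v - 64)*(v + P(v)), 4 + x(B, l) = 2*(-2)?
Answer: 2448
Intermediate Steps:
n = -1 (n = -7*⅐ = -1)
P(T) = -3 (P(T) = -2 - 1 = -3)
x(B, l) = -8 (x(B, l) = -4 + 2*(-2) = -4 - 4 = -8)
U(K) = -8
Z(L) = 24*L (Z(L) = -3*L*(-8) = -(-24)*L = 24*L)
A(v) = (-64 + v)*(-3 + v) (A(v) = (v - 64)*(v - 3) = (-64 + v)*(-3 + v))
A(112) - Z(116) = (192 + 112² - 67*112) - 24*116 = (192 + 12544 - 7504) - 1*2784 = 5232 - 2784 = 2448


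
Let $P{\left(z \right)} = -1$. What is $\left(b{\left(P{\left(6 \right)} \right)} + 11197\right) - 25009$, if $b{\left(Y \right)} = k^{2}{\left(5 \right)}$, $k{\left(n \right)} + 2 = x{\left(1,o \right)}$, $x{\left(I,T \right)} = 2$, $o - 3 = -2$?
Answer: $-13812$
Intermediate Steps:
$o = 1$ ($o = 3 - 2 = 1$)
$k{\left(n \right)} = 0$ ($k{\left(n \right)} = -2 + 2 = 0$)
$b{\left(Y \right)} = 0$ ($b{\left(Y \right)} = 0^{2} = 0$)
$\left(b{\left(P{\left(6 \right)} \right)} + 11197\right) - 25009 = \left(0 + 11197\right) - 25009 = 11197 - 25009 = -13812$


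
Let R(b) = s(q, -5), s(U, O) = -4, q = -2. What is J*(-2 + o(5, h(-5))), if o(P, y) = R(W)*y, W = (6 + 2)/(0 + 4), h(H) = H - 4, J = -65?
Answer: -2210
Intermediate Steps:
h(H) = -4 + H
W = 2 (W = 8/4 = 8*(¼) = 2)
R(b) = -4
o(P, y) = -4*y
J*(-2 + o(5, h(-5))) = -65*(-2 - 4*(-4 - 5)) = -65*(-2 - 4*(-9)) = -65*(-2 + 36) = -65*34 = -2210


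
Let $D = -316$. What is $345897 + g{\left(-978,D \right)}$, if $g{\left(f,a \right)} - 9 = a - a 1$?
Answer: $345906$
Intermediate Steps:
$g{\left(f,a \right)} = 9$ ($g{\left(f,a \right)} = 9 + \left(a - a 1\right) = 9 + \left(a - a\right) = 9 + 0 = 9$)
$345897 + g{\left(-978,D \right)} = 345897 + 9 = 345906$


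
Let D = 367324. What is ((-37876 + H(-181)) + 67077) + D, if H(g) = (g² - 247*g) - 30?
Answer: 473963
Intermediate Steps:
H(g) = -30 + g² - 247*g
((-37876 + H(-181)) + 67077) + D = ((-37876 + (-30 + (-181)² - 247*(-181))) + 67077) + 367324 = ((-37876 + (-30 + 32761 + 44707)) + 67077) + 367324 = ((-37876 + 77438) + 67077) + 367324 = (39562 + 67077) + 367324 = 106639 + 367324 = 473963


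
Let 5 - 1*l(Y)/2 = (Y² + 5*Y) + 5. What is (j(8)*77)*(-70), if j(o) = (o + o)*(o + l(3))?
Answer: 3449600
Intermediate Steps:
l(Y) = -10*Y - 2*Y² (l(Y) = 10 - 2*((Y² + 5*Y) + 5) = 10 - 2*(5 + Y² + 5*Y) = 10 + (-10 - 10*Y - 2*Y²) = -10*Y - 2*Y²)
j(o) = 2*o*(-48 + o) (j(o) = (o + o)*(o - 2*3*(5 + 3)) = (2*o)*(o - 2*3*8) = (2*o)*(o - 48) = (2*o)*(-48 + o) = 2*o*(-48 + o))
(j(8)*77)*(-70) = ((2*8*(-48 + 8))*77)*(-70) = ((2*8*(-40))*77)*(-70) = -640*77*(-70) = -49280*(-70) = 3449600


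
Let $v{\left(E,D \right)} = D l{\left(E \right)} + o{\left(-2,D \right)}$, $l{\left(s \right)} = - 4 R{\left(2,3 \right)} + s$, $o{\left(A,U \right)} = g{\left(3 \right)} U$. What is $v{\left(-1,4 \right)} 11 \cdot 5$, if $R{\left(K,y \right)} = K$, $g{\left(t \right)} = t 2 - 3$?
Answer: $-1320$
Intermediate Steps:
$g{\left(t \right)} = -3 + 2 t$ ($g{\left(t \right)} = 2 t - 3 = -3 + 2 t$)
$o{\left(A,U \right)} = 3 U$ ($o{\left(A,U \right)} = \left(-3 + 2 \cdot 3\right) U = \left(-3 + 6\right) U = 3 U$)
$l{\left(s \right)} = -8 + s$ ($l{\left(s \right)} = \left(-4\right) 2 + s = -8 + s$)
$v{\left(E,D \right)} = 3 D + D \left(-8 + E\right)$ ($v{\left(E,D \right)} = D \left(-8 + E\right) + 3 D = 3 D + D \left(-8 + E\right)$)
$v{\left(-1,4 \right)} 11 \cdot 5 = 4 \left(-5 - 1\right) 11 \cdot 5 = 4 \left(-6\right) 11 \cdot 5 = \left(-24\right) 11 \cdot 5 = \left(-264\right) 5 = -1320$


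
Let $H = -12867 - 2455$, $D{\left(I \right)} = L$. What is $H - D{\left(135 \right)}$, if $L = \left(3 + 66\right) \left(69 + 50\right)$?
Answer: $-23533$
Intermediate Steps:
$L = 8211$ ($L = 69 \cdot 119 = 8211$)
$D{\left(I \right)} = 8211$
$H = -15322$
$H - D{\left(135 \right)} = -15322 - 8211 = -23533$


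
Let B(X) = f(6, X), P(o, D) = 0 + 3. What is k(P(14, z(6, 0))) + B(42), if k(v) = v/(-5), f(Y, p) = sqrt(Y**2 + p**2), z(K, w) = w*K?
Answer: -3/5 + 30*sqrt(2) ≈ 41.826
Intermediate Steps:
z(K, w) = K*w
P(o, D) = 3
B(X) = sqrt(36 + X**2) (B(X) = sqrt(6**2 + X**2) = sqrt(36 + X**2))
k(v) = -v/5 (k(v) = v*(-1/5) = -v/5)
k(P(14, z(6, 0))) + B(42) = -1/5*3 + sqrt(36 + 42**2) = -3/5 + sqrt(36 + 1764) = -3/5 + sqrt(1800) = -3/5 + 30*sqrt(2)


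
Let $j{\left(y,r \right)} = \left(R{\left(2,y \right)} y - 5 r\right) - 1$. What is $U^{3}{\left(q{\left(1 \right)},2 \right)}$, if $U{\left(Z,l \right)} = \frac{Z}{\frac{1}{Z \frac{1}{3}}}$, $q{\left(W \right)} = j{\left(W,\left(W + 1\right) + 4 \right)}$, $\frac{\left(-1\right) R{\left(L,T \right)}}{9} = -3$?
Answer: $\frac{4096}{27} \approx 151.7$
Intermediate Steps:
$R{\left(L,T \right)} = 27$ ($R{\left(L,T \right)} = \left(-9\right) \left(-3\right) = 27$)
$j{\left(y,r \right)} = -1 - 5 r + 27 y$ ($j{\left(y,r \right)} = \left(27 y - 5 r\right) - 1 = \left(- 5 r + 27 y\right) - 1 = -1 - 5 r + 27 y$)
$q{\left(W \right)} = -26 + 22 W$ ($q{\left(W \right)} = -1 - 5 \left(\left(W + 1\right) + 4\right) + 27 W = -1 - 5 \left(\left(1 + W\right) + 4\right) + 27 W = -1 - 5 \left(5 + W\right) + 27 W = -1 - \left(25 + 5 W\right) + 27 W = -26 + 22 W$)
$U{\left(Z,l \right)} = \frac{Z^{2}}{3}$ ($U{\left(Z,l \right)} = \frac{Z}{\frac{1}{Z \frac{1}{3}}} = \frac{Z}{\frac{1}{\frac{1}{3} Z}} = \frac{Z}{3 \frac{1}{Z}} = Z \frac{Z}{3} = \frac{Z^{2}}{3}$)
$U^{3}{\left(q{\left(1 \right)},2 \right)} = \left(\frac{\left(-26 + 22 \cdot 1\right)^{2}}{3}\right)^{3} = \left(\frac{\left(-26 + 22\right)^{2}}{3}\right)^{3} = \left(\frac{\left(-4\right)^{2}}{3}\right)^{3} = \left(\frac{1}{3} \cdot 16\right)^{3} = \left(\frac{16}{3}\right)^{3} = \frac{4096}{27}$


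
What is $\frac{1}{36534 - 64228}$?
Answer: $- \frac{1}{27694} \approx -3.6109 \cdot 10^{-5}$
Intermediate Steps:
$\frac{1}{36534 - 64228} = \frac{1}{-27694} = - \frac{1}{27694}$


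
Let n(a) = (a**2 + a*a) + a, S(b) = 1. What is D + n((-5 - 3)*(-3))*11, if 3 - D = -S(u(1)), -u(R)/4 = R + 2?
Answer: 12940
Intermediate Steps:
u(R) = -8 - 4*R (u(R) = -4*(R + 2) = -4*(2 + R) = -8 - 4*R)
D = 4 (D = 3 - (-1) = 3 - 1*(-1) = 3 + 1 = 4)
n(a) = a + 2*a**2 (n(a) = (a**2 + a**2) + a = 2*a**2 + a = a + 2*a**2)
D + n((-5 - 3)*(-3))*11 = 4 + (((-5 - 3)*(-3))*(1 + 2*((-5 - 3)*(-3))))*11 = 4 + ((-8*(-3))*(1 + 2*(-8*(-3))))*11 = 4 + (24*(1 + 2*24))*11 = 4 + (24*(1 + 48))*11 = 4 + (24*49)*11 = 4 + 1176*11 = 4 + 12936 = 12940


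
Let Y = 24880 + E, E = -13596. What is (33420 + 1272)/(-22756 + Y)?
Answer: -2891/956 ≈ -3.0241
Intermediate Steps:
Y = 11284 (Y = 24880 - 13596 = 11284)
(33420 + 1272)/(-22756 + Y) = (33420 + 1272)/(-22756 + 11284) = 34692/(-11472) = 34692*(-1/11472) = -2891/956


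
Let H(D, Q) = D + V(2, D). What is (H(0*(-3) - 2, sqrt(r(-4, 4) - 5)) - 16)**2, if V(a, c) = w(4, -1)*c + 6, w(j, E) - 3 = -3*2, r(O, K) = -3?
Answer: 36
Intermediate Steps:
w(j, E) = -3 (w(j, E) = 3 - 3*2 = 3 - 6 = -3)
V(a, c) = 6 - 3*c (V(a, c) = -3*c + 6 = 6 - 3*c)
H(D, Q) = 6 - 2*D (H(D, Q) = D + (6 - 3*D) = 6 - 2*D)
(H(0*(-3) - 2, sqrt(r(-4, 4) - 5)) - 16)**2 = ((6 - 2*(0*(-3) - 2)) - 16)**2 = ((6 - 2*(0 - 2)) - 16)**2 = ((6 - 2*(-2)) - 16)**2 = ((6 + 4) - 16)**2 = (10 - 16)**2 = (-6)**2 = 36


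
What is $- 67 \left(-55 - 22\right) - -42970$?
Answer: $48129$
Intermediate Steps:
$- 67 \left(-55 - 22\right) - -42970 = \left(-67\right) \left(-77\right) + 42970 = 5159 + 42970 = 48129$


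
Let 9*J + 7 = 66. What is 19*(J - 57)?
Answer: -8626/9 ≈ -958.44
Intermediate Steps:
J = 59/9 (J = -7/9 + (⅑)*66 = -7/9 + 22/3 = 59/9 ≈ 6.5556)
19*(J - 57) = 19*(59/9 - 57) = 19*(-454/9) = -8626/9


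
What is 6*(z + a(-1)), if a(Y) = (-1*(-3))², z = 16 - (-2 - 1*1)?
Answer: 168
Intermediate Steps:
z = 19 (z = 16 - (-2 - 1) = 16 - 1*(-3) = 16 + 3 = 19)
a(Y) = 9 (a(Y) = 3² = 9)
6*(z + a(-1)) = 6*(19 + 9) = 6*28 = 168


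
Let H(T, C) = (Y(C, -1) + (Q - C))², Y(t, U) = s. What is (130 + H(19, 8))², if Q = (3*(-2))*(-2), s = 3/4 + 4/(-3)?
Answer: 416200801/20736 ≈ 20071.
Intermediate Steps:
s = -7/12 (s = 3*(¼) + 4*(-⅓) = ¾ - 4/3 = -7/12 ≈ -0.58333)
Y(t, U) = -7/12
Q = 12 (Q = -6*(-2) = 12)
H(T, C) = (137/12 - C)² (H(T, C) = (-7/12 + (12 - C))² = (137/12 - C)²)
(130 + H(19, 8))² = (130 + (-137 + 12*8)²/144)² = (130 + (-137 + 96)²/144)² = (130 + (1/144)*(-41)²)² = (130 + (1/144)*1681)² = (130 + 1681/144)² = (20401/144)² = 416200801/20736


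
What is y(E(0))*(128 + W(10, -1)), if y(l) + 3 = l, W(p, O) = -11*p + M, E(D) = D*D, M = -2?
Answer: -48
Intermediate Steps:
E(D) = D²
W(p, O) = -2 - 11*p (W(p, O) = -11*p - 2 = -2 - 11*p)
y(l) = -3 + l
y(E(0))*(128 + W(10, -1)) = (-3 + 0²)*(128 + (-2 - 11*10)) = (-3 + 0)*(128 + (-2 - 110)) = -3*(128 - 112) = -3*16 = -48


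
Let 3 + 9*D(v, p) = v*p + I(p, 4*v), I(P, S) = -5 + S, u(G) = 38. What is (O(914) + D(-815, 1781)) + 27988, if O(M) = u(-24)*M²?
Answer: 284502541/9 ≈ 3.1611e+7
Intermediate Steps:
D(v, p) = -8/9 + 4*v/9 + p*v/9 (D(v, p) = -⅓ + (v*p + (-5 + 4*v))/9 = -⅓ + (p*v + (-5 + 4*v))/9 = -⅓ + (-5 + 4*v + p*v)/9 = -⅓ + (-5/9 + 4*v/9 + p*v/9) = -8/9 + 4*v/9 + p*v/9)
O(M) = 38*M²
(O(914) + D(-815, 1781)) + 27988 = (38*914² + (-8/9 + (4/9)*(-815) + (⅑)*1781*(-815))) + 27988 = (38*835396 + (-8/9 - 3260/9 - 1451515/9)) + 27988 = (31745048 - 1454783/9) + 27988 = 284250649/9 + 27988 = 284502541/9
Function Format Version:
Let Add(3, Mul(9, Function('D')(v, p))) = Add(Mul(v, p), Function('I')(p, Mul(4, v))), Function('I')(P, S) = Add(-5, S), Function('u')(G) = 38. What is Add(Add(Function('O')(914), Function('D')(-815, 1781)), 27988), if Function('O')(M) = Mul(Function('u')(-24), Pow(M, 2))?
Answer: Rational(284502541, 9) ≈ 3.1611e+7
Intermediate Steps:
Function('D')(v, p) = Add(Rational(-8, 9), Mul(Rational(4, 9), v), Mul(Rational(1, 9), p, v)) (Function('D')(v, p) = Add(Rational(-1, 3), Mul(Rational(1, 9), Add(Mul(v, p), Add(-5, Mul(4, v))))) = Add(Rational(-1, 3), Mul(Rational(1, 9), Add(Mul(p, v), Add(-5, Mul(4, v))))) = Add(Rational(-1, 3), Mul(Rational(1, 9), Add(-5, Mul(4, v), Mul(p, v)))) = Add(Rational(-1, 3), Add(Rational(-5, 9), Mul(Rational(4, 9), v), Mul(Rational(1, 9), p, v))) = Add(Rational(-8, 9), Mul(Rational(4, 9), v), Mul(Rational(1, 9), p, v)))
Function('O')(M) = Mul(38, Pow(M, 2))
Add(Add(Function('O')(914), Function('D')(-815, 1781)), 27988) = Add(Add(Mul(38, Pow(914, 2)), Add(Rational(-8, 9), Mul(Rational(4, 9), -815), Mul(Rational(1, 9), 1781, -815))), 27988) = Add(Add(Mul(38, 835396), Add(Rational(-8, 9), Rational(-3260, 9), Rational(-1451515, 9))), 27988) = Add(Add(31745048, Rational(-1454783, 9)), 27988) = Add(Rational(284250649, 9), 27988) = Rational(284502541, 9)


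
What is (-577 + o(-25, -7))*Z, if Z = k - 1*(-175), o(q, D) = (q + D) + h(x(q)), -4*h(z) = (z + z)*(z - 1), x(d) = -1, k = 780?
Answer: -582550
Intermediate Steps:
h(z) = -z*(-1 + z)/2 (h(z) = -(z + z)*(z - 1)/4 = -2*z*(-1 + z)/4 = -z*(-1 + z)/2)
o(q, D) = -1 + D + q (o(q, D) = (q + D) + (½)*(-1)*(1 - 1*(-1)) = (D + q) + (½)*(-1)*(1 + 1) = (D + q) + (½)*(-1)*2 = (D + q) - 1 = -1 + D + q)
Z = 955 (Z = 780 - 1*(-175) = 780 + 175 = 955)
(-577 + o(-25, -7))*Z = (-577 + (-1 - 7 - 25))*955 = (-577 - 33)*955 = -610*955 = -582550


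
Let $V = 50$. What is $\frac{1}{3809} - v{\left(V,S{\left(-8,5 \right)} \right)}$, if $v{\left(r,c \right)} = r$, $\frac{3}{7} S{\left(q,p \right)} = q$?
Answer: $- \frac{190449}{3809} \approx -50.0$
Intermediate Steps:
$S{\left(q,p \right)} = \frac{7 q}{3}$
$\frac{1}{3809} - v{\left(V,S{\left(-8,5 \right)} \right)} = \frac{1}{3809} - 50 = - \frac{190449}{3809}$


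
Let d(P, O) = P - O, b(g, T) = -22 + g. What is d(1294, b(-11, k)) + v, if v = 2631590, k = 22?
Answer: 2632917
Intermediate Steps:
d(1294, b(-11, k)) + v = (1294 - (-22 - 11)) + 2631590 = (1294 - 1*(-33)) + 2631590 = (1294 + 33) + 2631590 = 1327 + 2631590 = 2632917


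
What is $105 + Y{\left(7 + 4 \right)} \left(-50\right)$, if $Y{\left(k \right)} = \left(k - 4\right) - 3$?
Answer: $-95$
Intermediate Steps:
$Y{\left(k \right)} = -7 + k$ ($Y{\left(k \right)} = \left(-4 + k\right) - 3 = -7 + k$)
$105 + Y{\left(7 + 4 \right)} \left(-50\right) = 105 + \left(-7 + \left(7 + 4\right)\right) \left(-50\right) = 105 + \left(-7 + 11\right) \left(-50\right) = 105 + 4 \left(-50\right) = 105 - 200 = -95$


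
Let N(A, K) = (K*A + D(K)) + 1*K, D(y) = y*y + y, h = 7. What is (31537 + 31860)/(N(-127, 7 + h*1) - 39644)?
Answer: -63397/41198 ≈ -1.5388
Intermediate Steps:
D(y) = y + y² (D(y) = y² + y = y + y²)
N(A, K) = K + A*K + K*(1 + K) (N(A, K) = (K*A + K*(1 + K)) + 1*K = (A*K + K*(1 + K)) + K = K + A*K + K*(1 + K))
(31537 + 31860)/(N(-127, 7 + h*1) - 39644) = (31537 + 31860)/((7 + 7*1)*(2 - 127 + (7 + 7*1)) - 39644) = 63397/((7 + 7)*(2 - 127 + (7 + 7)) - 39644) = 63397/(14*(2 - 127 + 14) - 39644) = 63397/(14*(-111) - 39644) = 63397/(-1554 - 39644) = 63397/(-41198) = 63397*(-1/41198) = -63397/41198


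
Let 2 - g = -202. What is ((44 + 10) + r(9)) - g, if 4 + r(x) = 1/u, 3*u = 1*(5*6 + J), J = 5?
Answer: -5387/35 ≈ -153.91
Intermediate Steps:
g = 204 (g = 2 - 1*(-202) = 2 + 202 = 204)
u = 35/3 (u = (1*(5*6 + 5))/3 = (1*(30 + 5))/3 = (1*35)/3 = (⅓)*35 = 35/3 ≈ 11.667)
r(x) = -137/35 (r(x) = -4 + 1/(35/3) = -4 + 3/35 = -137/35)
((44 + 10) + r(9)) - g = ((44 + 10) - 137/35) - 1*204 = (54 - 137/35) - 204 = 1753/35 - 204 = -5387/35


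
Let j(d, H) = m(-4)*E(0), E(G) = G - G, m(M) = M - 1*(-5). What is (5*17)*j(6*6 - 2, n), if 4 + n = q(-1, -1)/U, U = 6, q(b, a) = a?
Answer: 0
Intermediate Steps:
m(M) = 5 + M (m(M) = M + 5 = 5 + M)
n = -25/6 (n = -4 - 1/6 = -4 - 1*⅙ = -4 - ⅙ = -25/6 ≈ -4.1667)
E(G) = 0
j(d, H) = 0 (j(d, H) = (5 - 4)*0 = 1*0 = 0)
(5*17)*j(6*6 - 2, n) = (5*17)*0 = 85*0 = 0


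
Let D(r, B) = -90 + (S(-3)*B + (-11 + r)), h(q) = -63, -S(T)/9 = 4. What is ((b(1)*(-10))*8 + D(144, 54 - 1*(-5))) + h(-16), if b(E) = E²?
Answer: -2224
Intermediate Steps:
S(T) = -36 (S(T) = -9*4 = -36)
D(r, B) = -101 + r - 36*B (D(r, B) = -90 + (-36*B + (-11 + r)) = -90 + (-11 + r - 36*B) = -101 + r - 36*B)
((b(1)*(-10))*8 + D(144, 54 - 1*(-5))) + h(-16) = ((1²*(-10))*8 + (-101 + 144 - 36*(54 - 1*(-5)))) - 63 = ((1*(-10))*8 + (-101 + 144 - 36*(54 + 5))) - 63 = (-10*8 + (-101 + 144 - 36*59)) - 63 = (-80 + (-101 + 144 - 2124)) - 63 = (-80 - 2081) - 63 = -2161 - 63 = -2224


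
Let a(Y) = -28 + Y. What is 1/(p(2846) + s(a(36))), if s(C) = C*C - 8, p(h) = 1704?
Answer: 1/1760 ≈ 0.00056818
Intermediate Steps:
s(C) = -8 + C² (s(C) = C² - 8 = -8 + C²)
1/(p(2846) + s(a(36))) = 1/(1704 + (-8 + (-28 + 36)²)) = 1/(1704 + (-8 + 8²)) = 1/(1704 + (-8 + 64)) = 1/(1704 + 56) = 1/1760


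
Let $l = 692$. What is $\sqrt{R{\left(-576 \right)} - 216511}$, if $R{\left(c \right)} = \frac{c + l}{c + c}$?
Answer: $\frac{i \sqrt{124710394}}{24} \approx 465.31 i$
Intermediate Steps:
$R{\left(c \right)} = \frac{692 + c}{2 c}$ ($R{\left(c \right)} = \frac{c + 692}{c + c} = \frac{692 + c}{2 c}$)
$\sqrt{R{\left(-576 \right)} - 216511} = \sqrt{\frac{692 - 576}{2 \left(-576\right)} - 216511} = \sqrt{\frac{1}{2} \left(- \frac{1}{576}\right) 116 - 216511} = \sqrt{- \frac{29}{288} - 216511} = \sqrt{- \frac{62355197}{288}} = \frac{i \sqrt{124710394}}{24}$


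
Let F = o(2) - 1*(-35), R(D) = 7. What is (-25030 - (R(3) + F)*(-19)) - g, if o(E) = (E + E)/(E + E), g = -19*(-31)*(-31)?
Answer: -5954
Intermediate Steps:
g = -18259 (g = 589*(-31) = -18259)
o(E) = 1 (o(E) = (2*E)/((2*E)) = (2*E)*(1/(2*E)) = 1)
F = 36 (F = 1 - 1*(-35) = 1 + 35 = 36)
(-25030 - (R(3) + F)*(-19)) - g = (-25030 - (7 + 36)*(-19)) - 1*(-18259) = (-25030 - 43*(-19)) + 18259 = (-25030 - 1*(-817)) + 18259 = (-25030 + 817) + 18259 = -24213 + 18259 = -5954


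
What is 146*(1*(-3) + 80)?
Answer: 11242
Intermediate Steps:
146*(1*(-3) + 80) = 146*(-3 + 80) = 146*77 = 11242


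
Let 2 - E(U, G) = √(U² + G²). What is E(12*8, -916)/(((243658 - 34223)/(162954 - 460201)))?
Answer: -594494/209435 + 1188988*√53017/209435 ≈ 1304.3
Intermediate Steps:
E(U, G) = 2 - √(G² + U²) (E(U, G) = 2 - √(U² + G²) = 2 - √(G² + U²))
E(12*8, -916)/(((243658 - 34223)/(162954 - 460201))) = (2 - √((-916)² + (12*8)²))/(((243658 - 34223)/(162954 - 460201))) = (2 - √(839056 + 96²))/((209435/(-297247))) = (2 - √(839056 + 9216))/((209435*(-1/297247))) = (2 - √848272)/(-209435/297247) = (2 - 4*√53017)*(-297247/209435) = -594494/209435 + 1188988*√53017/209435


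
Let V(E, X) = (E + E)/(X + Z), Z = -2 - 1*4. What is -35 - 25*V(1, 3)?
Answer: -55/3 ≈ -18.333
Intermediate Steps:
Z = -6 (Z = -2 - 4 = -6)
V(E, X) = 2*E/(-6 + X) (V(E, X) = (E + E)/(X - 6) = (2*E)/(-6 + X) = 2*E/(-6 + X))
-35 - 25*V(1, 3) = -35 - 50/(-6 + 3) = -35 - 50/(-3) = -35 - 50*(-1)/3 = -35 - 25*(-⅔) = -35 + 50/3 = -55/3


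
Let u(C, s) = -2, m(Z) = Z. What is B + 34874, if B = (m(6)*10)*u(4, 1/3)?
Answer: 34754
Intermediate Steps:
B = -120 (B = (6*10)*(-2) = 60*(-2) = -120)
B + 34874 = -120 + 34874 = 34754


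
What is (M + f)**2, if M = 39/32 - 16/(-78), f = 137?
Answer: 29843599009/1557504 ≈ 19161.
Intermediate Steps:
M = 1777/1248 (M = 39*(1/32) - 16*(-1/78) = 39/32 + 8/39 = 1777/1248 ≈ 1.4239)
(M + f)**2 = (1777/1248 + 137)**2 = (172753/1248)**2 = 29843599009/1557504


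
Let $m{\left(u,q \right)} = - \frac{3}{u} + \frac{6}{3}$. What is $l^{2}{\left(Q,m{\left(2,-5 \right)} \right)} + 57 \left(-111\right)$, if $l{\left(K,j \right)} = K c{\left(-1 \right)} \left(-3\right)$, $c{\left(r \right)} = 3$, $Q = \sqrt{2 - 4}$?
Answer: $-6489$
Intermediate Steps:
$Q = i \sqrt{2}$ ($Q = \sqrt{-2} = i \sqrt{2} \approx 1.4142 i$)
$m{\left(u,q \right)} = 2 - \frac{3}{u}$ ($m{\left(u,q \right)} = - \frac{3}{u} + 6 \cdot \frac{1}{3} = - \frac{3}{u} + 2 = 2 - \frac{3}{u}$)
$l{\left(K,j \right)} = - 9 K$ ($l{\left(K,j \right)} = K 3 \left(-3\right) = 3 K \left(-3\right) = - 9 K$)
$l^{2}{\left(Q,m{\left(2,-5 \right)} \right)} + 57 \left(-111\right) = \left(- 9 i \sqrt{2}\right)^{2} + 57 \left(-111\right) = \left(- 9 i \sqrt{2}\right)^{2} - 6327 = -162 - 6327 = -6489$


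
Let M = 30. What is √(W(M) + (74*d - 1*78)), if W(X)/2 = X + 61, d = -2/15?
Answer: 2*√5295/15 ≈ 9.7022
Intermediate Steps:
d = -2/15 (d = -2*1/15 = -2/15 ≈ -0.13333)
W(X) = 122 + 2*X (W(X) = 2*(X + 61) = 2*(61 + X) = 122 + 2*X)
√(W(M) + (74*d - 1*78)) = √((122 + 2*30) + (74*(-2/15) - 1*78)) = √((122 + 60) + (-148/15 - 78)) = √(182 - 1318/15) = √(1412/15) = 2*√5295/15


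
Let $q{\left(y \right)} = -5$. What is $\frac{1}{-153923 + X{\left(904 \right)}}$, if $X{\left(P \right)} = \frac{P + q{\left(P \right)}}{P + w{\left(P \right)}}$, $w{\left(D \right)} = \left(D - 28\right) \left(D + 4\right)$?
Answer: $- \frac{796312}{122570731077} \approx -6.4968 \cdot 10^{-6}$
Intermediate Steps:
$w{\left(D \right)} = \left(-28 + D\right) \left(4 + D\right)$
$X{\left(P \right)} = \frac{-5 + P}{-112 + P^{2} - 23 P}$ ($X{\left(P \right)} = \frac{P - 5}{P - \left(112 - P^{2} + 24 P\right)} = \frac{-5 + P}{-112 + P^{2} - 23 P}$)
$\frac{1}{-153923 + X{\left(904 \right)}} = \frac{1}{-153923 + \frac{5 - 904}{112 - 904^{2} + 23 \cdot 904}} = \frac{1}{-153923 + \frac{5 - 904}{112 - 817216 + 20792}} = \frac{1}{-153923 + \frac{1}{112 - 817216 + 20792} \left(-899\right)} = \frac{1}{-153923 + \frac{1}{-796312} \left(-899\right)} = \frac{1}{-153923 - - \frac{899}{796312}} = \frac{1}{-153923 + \frac{899}{796312}} = \frac{1}{- \frac{122570731077}{796312}} = - \frac{796312}{122570731077}$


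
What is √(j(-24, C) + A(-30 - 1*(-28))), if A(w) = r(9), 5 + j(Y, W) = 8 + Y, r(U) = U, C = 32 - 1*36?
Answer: 2*I*√3 ≈ 3.4641*I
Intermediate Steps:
C = -4 (C = 32 - 36 = -4)
j(Y, W) = 3 + Y (j(Y, W) = -5 + (8 + Y) = 3 + Y)
A(w) = 9
√(j(-24, C) + A(-30 - 1*(-28))) = √((3 - 24) + 9) = √(-21 + 9) = √(-12) = 2*I*√3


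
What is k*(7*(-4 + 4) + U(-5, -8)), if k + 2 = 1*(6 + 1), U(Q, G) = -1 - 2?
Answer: -15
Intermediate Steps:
U(Q, G) = -3
k = 5 (k = -2 + 1*(6 + 1) = -2 + 1*7 = -2 + 7 = 5)
k*(7*(-4 + 4) + U(-5, -8)) = 5*(7*(-4 + 4) - 3) = 5*(7*0 - 3) = 5*(0 - 3) = 5*(-3) = -15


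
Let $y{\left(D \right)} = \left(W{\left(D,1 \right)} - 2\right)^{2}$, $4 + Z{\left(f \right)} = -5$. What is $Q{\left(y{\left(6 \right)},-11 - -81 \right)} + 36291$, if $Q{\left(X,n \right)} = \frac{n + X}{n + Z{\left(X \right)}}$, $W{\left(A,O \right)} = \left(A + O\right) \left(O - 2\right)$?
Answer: $\frac{2213902}{61} \approx 36294.0$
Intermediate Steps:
$W{\left(A,O \right)} = \left(-2 + O\right) \left(A + O\right)$ ($W{\left(A,O \right)} = \left(A + O\right) \left(-2 + O\right) = \left(-2 + O\right) \left(A + O\right)$)
$Z{\left(f \right)} = -9$ ($Z{\left(f \right)} = -4 - 5 = -9$)
$y{\left(D \right)} = \left(-3 - D\right)^{2}$ ($y{\left(D \right)} = \left(\left(1^{2} - 2 D - 2 + D 1\right) - 2\right)^{2} = \left(\left(1 - 2 D - 2 + D\right) - 2\right)^{2} = \left(\left(-1 - D\right) - 2\right)^{2} = \left(-3 - D\right)^{2}$)
$Q{\left(X,n \right)} = \frac{X + n}{-9 + n}$ ($Q{\left(X,n \right)} = \frac{n + X}{n - 9} = \frac{X + n}{-9 + n}$)
$Q{\left(y{\left(6 \right)},-11 - -81 \right)} + 36291 = \frac{\left(3 + 6\right)^{2} - -70}{-9 - -70} + 36291 = \frac{9^{2} + \left(-11 + 81\right)}{-9 + \left(-11 + 81\right)} + 36291 = \frac{81 + 70}{-9 + 70} + 36291 = \frac{1}{61} \cdot 151 + 36291 = \frac{151}{61} + 36291 = \frac{2213902}{61}$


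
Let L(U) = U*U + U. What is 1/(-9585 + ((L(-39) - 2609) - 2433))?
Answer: -1/13145 ≈ -7.6075e-5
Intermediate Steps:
L(U) = U + U**2 (L(U) = U**2 + U = U + U**2)
1/(-9585 + ((L(-39) - 2609) - 2433)) = 1/(-9585 + ((-39*(1 - 39) - 2609) - 2433)) = 1/(-9585 + ((-39*(-38) - 2609) - 2433)) = 1/(-9585 + ((1482 - 2609) - 2433)) = 1/(-9585 + (-1127 - 2433)) = 1/(-9585 - 3560) = 1/(-13145) = -1/13145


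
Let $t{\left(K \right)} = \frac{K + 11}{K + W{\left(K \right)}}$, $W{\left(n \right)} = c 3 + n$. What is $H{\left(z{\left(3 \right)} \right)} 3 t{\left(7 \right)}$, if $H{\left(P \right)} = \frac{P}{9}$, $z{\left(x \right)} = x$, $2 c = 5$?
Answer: $\frac{36}{43} \approx 0.83721$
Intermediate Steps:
$c = \frac{5}{2}$ ($c = \frac{1}{2} \cdot 5 = \frac{5}{2} \approx 2.5$)
$W{\left(n \right)} = \frac{15}{2} + n$ ($W{\left(n \right)} = \frac{5}{2} \cdot 3 + n = \frac{15}{2} + n$)
$H{\left(P \right)} = \frac{P}{9}$ ($H{\left(P \right)} = P \frac{1}{9} = \frac{P}{9}$)
$t{\left(K \right)} = \frac{11 + K}{\frac{15}{2} + 2 K}$ ($t{\left(K \right)} = \frac{K + 11}{K + \left(\frac{15}{2} + K\right)} = \frac{11 + K}{\frac{15}{2} + 2 K}$)
$H{\left(z{\left(3 \right)} \right)} 3 t{\left(7 \right)} = \frac{1}{9} \cdot 3 \cdot 3 \frac{2 \left(11 + 7\right)}{15 + 4 \cdot 7} = \frac{1}{3} \cdot 3 \cdot 2 \frac{1}{15 + 28} \cdot 18 = 1 \cdot 2 \cdot \frac{1}{43} \cdot 18 = 1 \cdot \frac{36}{43} = \frac{36}{43}$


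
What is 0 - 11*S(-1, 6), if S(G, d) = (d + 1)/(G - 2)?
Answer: 77/3 ≈ 25.667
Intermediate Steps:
S(G, d) = (1 + d)/(-2 + G)
0 - 11*S(-1, 6) = 0 - 11*(1 + 6)/(-2 - 1) = 0 - 11*7/(-3) = 0 - (-11)*7/3 = 0 - 11*(-7/3) = 0 + 77/3 = 77/3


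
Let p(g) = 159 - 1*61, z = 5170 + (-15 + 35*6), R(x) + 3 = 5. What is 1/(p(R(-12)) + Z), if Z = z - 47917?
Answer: -1/42454 ≈ -2.3555e-5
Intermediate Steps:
R(x) = 2 (R(x) = -3 + 5 = 2)
z = 5365 (z = 5170 + (-15 + 210) = 5170 + 195 = 5365)
p(g) = 98 (p(g) = 159 - 61 = 98)
Z = -42552 (Z = 5365 - 47917 = -42552)
1/(p(R(-12)) + Z) = 1/(98 - 42552) = 1/(-42454) = -1/42454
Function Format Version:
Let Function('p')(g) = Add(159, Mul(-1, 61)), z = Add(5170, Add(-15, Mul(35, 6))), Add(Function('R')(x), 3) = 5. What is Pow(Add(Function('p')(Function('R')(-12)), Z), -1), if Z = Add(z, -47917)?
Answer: Rational(-1, 42454) ≈ -2.3555e-5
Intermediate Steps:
Function('R')(x) = 2 (Function('R')(x) = Add(-3, 5) = 2)
z = 5365 (z = Add(5170, Add(-15, 210)) = Add(5170, 195) = 5365)
Function('p')(g) = 98 (Function('p')(g) = Add(159, -61) = 98)
Z = -42552 (Z = Add(5365, -47917) = -42552)
Pow(Add(Function('p')(Function('R')(-12)), Z), -1) = Pow(Add(98, -42552), -1) = Pow(-42454, -1) = Rational(-1, 42454)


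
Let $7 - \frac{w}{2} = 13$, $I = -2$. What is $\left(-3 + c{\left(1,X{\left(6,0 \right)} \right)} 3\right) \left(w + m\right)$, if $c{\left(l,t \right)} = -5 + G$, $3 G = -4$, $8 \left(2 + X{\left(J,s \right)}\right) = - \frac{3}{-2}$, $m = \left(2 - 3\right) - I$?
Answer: $242$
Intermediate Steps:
$w = -12$ ($w = 14 - 26 = -12$)
$m = 1$ ($m = \left(2 - 3\right) - -2 = -1 + 2 = 1$)
$X{\left(J,s \right)} = - \frac{29}{16}$ ($X{\left(J,s \right)} = -2 + \frac{\left(-3\right) \frac{1}{-2}}{8} = -2 + \frac{\left(-3\right) \left(- \frac{1}{2}\right)}{8} = -2 + \frac{1}{8} \cdot \frac{3}{2} = -2 + \frac{3}{16} = - \frac{29}{16}$)
$G = - \frac{4}{3}$ ($G = \frac{1}{3} \left(-4\right) = - \frac{4}{3} \approx -1.3333$)
$c{\left(l,t \right)} = - \frac{19}{3}$ ($c{\left(l,t \right)} = -5 - \frac{4}{3} = - \frac{19}{3}$)
$\left(-3 + c{\left(1,X{\left(6,0 \right)} \right)} 3\right) \left(w + m\right) = \left(-3 - 19\right) \left(-12 + 1\right) = \left(-3 - 19\right) \left(-11\right) = \left(-22\right) \left(-11\right) = 242$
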